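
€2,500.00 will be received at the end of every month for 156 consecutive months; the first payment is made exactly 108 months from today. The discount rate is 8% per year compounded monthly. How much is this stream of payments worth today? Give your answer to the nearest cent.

Ordinary annuity of 156 payments, first payment at period 108.
Periodic rate r = 0.08/12 per month; n is counted in months.
The ordinary-annuity PV formula values the stream one period before the first payment (period 107); discount that back 107 periods:
PV₀ = 2,500 × [1 − (1+r)^−156] / r × (1+r)^−107 = €118,861.17

€118,861.17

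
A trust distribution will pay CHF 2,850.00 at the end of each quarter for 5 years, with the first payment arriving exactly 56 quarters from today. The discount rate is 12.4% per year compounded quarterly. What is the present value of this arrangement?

CHF 7,836.84

Ordinary annuity of 20 payments, first payment at period 56.
Periodic rate r = 0.124/4 per quarter; n is counted in quarters.
The ordinary-annuity PV formula values the stream one period before the first payment (period 55); discount that back 55 periods:
PV₀ = 2,850 × [1 − (1+r)^−20] / r × (1+r)^−55 = CHF 7,836.84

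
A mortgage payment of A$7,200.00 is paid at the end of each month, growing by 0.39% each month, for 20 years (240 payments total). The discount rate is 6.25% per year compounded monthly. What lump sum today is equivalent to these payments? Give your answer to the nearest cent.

A$1,477,276.84

Periodic rate r = 0.0625/12 per month; n is counted in months.
Growing ordinary annuity: PV = PMT₁ × [1 − ((1+g)/(1+r))^n] / (r − g) = 7,200 × [1 − ((1+0.0039)/(1+r))^240] / (r − 0.0039) = A$1,477,276.84.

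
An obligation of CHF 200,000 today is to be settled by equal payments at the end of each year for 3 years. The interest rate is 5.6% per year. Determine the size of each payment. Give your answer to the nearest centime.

Level ordinary annuity; solve PV = PMT × [(1 − (1+r)^−n)/r] for PMT.
Periodic rate r = 0.056 per year.
With n = 3: PMT = 200,000 / ([(1 − (1+r)^−n)/r]) = CHF 74,268.88

CHF 74,268.88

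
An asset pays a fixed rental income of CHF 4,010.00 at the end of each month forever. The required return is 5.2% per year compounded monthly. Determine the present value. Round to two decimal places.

CHF 925,384.62

Periodic rate r = 0.052/12 per month.
Level perpetuity: PV = PMT / r = 4,010 / (0.052/12) = CHF 925,384.62.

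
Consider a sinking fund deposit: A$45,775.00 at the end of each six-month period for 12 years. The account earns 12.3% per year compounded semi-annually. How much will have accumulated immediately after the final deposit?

A$2,373,383.00

This is an ordinary annuity: 24 deposits of A$45,775.00 at the end of each six-month period.
Periodic rate r = 0.123/2 per half-year; n is counted in half-years.
FV = PMT × [((1+r)^n − 1)/r] = 45,775 × [(1+r)^24 − 1] / r = A$2,373,383.00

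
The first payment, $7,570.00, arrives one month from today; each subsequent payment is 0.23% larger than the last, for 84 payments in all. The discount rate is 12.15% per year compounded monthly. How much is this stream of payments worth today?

Periodic rate r = 0.1215/12 per month; n is counted in months.
Growing ordinary annuity: PV = PMT₁ × [1 − ((1+g)/(1+r))^n] / (r − g) = 7,570 × [1 − ((1+0.0023)/(1+r))^84] / (r − 0.0023) = $464,014.91.

$464,014.91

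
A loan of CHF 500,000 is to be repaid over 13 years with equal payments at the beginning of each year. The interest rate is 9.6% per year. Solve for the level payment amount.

CHF 62,898.77

Level annuity due; solve PV = PMT × [(1 − (1+r)^−n)/r] × (1+r) for PMT.
Periodic rate r = 0.096 per year.
With n = 13: PMT = 500,000 / ([(1 − (1+r)^−n)/r] × (1+r)) = CHF 62,898.77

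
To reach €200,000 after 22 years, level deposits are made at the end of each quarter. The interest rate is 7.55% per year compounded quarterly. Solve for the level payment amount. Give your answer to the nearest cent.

€902.31

Level ordinary annuity; solve FV = PMT × [((1+r)^n − 1)/r] for PMT.
Periodic rate r = 0.0755/4 per quarter; n is counted in quarters.
With n = 88: PMT = 200,000 / ([((1+r)^n − 1)/r]) = €902.31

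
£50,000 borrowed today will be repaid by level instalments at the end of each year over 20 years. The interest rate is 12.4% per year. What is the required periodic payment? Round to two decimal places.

£6,862.45

Level ordinary annuity; solve PV = PMT × [(1 − (1+r)^−n)/r] for PMT.
Periodic rate r = 0.124 per year.
With n = 20: PMT = 50,000 / ([(1 − (1+r)^−n)/r]) = £6,862.45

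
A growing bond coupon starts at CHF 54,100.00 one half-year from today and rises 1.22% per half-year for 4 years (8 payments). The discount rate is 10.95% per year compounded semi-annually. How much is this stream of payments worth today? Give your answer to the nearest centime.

Periodic rate r = 0.1095/2 per half-year; n is counted in half-years.
Growing ordinary annuity: PV = PMT₁ × [1 − ((1+g)/(1+r))^n] / (r − g) = 54,100 × [1 − ((1+0.0122)/(1+r))^8] / (r − 0.0122) = CHF 356,843.47.

CHF 356,843.47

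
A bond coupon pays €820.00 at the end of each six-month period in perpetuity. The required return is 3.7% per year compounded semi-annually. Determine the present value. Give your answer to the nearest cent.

Periodic rate r = 0.037/2 per half-year.
Level perpetuity: PV = PMT / r = 820 / (0.037/2) = €44,324.32.

€44,324.32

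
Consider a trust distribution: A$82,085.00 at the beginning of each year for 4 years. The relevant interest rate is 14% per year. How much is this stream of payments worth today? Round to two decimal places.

A$272,656.16

This is an annuity due: 4 payments of A$82,085.00 at the beginning of each year.
Periodic rate r = 0.14 per year.
PV = PMT × [(1 − (1+r)^−n)/r] × (1+r) = 82,085 × [1 − (1+r)^−4] / r × (1+r) = A$272,656.16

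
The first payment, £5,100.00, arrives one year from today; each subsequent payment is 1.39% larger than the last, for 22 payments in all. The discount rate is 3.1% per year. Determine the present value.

Periodic rate r = 0.031 per year.
Growing ordinary annuity: PV = PMT₁ × [1 − ((1+g)/(1+r))^n] / (r − g) = 5,100 × [1 − ((1+0.0139)/(1+r))^22] / (r − 0.0139) = £91,814.03.

£91,814.03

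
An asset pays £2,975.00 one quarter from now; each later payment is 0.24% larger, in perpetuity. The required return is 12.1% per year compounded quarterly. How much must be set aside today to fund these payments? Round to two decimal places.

Periodic rate r = 0.121/4 per quarter.
Growing perpetuity (Gordon): PV = PMT₁ / (r − g) = 2,975 / (r − 0.0024) = £106,822.26.

£106,822.26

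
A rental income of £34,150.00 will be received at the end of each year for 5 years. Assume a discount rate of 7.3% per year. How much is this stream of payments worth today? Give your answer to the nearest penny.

£138,904.16

This is an ordinary annuity: 5 payments of £34,150.00 at the end of each year.
Periodic rate r = 0.073 per year.
PV = PMT × [(1 − (1+r)^−n)/r] = 34,150 × [1 − (1+r)^−5] / r = £138,904.16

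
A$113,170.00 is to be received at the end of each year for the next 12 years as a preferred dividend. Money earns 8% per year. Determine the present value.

A$852,857.95

This is an ordinary annuity: 12 payments of A$113,170.00 at the end of each year.
Periodic rate r = 0.08 per year.
PV = PMT × [(1 − (1+r)^−n)/r] = 113,170 × [1 − (1+r)^−12] / r = A$852,857.95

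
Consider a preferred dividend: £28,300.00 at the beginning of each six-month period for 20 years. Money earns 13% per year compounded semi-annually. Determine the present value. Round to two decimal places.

£426,339.11

This is an annuity due: 40 payments of £28,300.00 at the beginning of each six-month period.
Periodic rate r = 0.13/2 per half-year; n is counted in half-years.
PV = PMT × [(1 − (1+r)^−n)/r] × (1+r) = 28,300 × [1 − (1+r)^−40] / r × (1+r) = £426,339.11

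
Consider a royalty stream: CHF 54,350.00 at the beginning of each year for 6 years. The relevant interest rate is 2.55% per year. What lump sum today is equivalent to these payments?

This is an annuity due: 6 payments of CHF 54,350.00 at the beginning of each year.
Periodic rate r = 0.0255 per year.
PV = PMT × [(1 − (1+r)^−n)/r] × (1+r) = 54,350 × [1 − (1+r)^−6] / r × (1+r) = CHF 306,487.76

CHF 306,487.76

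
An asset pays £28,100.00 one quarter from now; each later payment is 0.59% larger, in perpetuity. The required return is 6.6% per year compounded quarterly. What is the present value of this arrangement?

£2,650,943.40

Periodic rate r = 0.066/4 per quarter.
Growing perpetuity (Gordon): PV = PMT₁ / (r − g) = 28,100 / (r − 0.0059) = £2,650,943.40.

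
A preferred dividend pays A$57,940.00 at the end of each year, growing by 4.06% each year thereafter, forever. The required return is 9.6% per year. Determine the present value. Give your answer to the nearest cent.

Periodic rate r = 0.096 per year.
Growing perpetuity (Gordon): PV = PMT₁ / (r − g) = 57,940 / (r − 0.0406) = A$1,045,848.38.

A$1,045,848.38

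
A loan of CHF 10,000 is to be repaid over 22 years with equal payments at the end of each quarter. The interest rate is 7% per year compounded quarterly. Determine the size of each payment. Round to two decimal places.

CHF 223.57

Level ordinary annuity; solve PV = PMT × [(1 − (1+r)^−n)/r] for PMT.
Periodic rate r = 0.07/4 per quarter; n is counted in quarters.
With n = 88: PMT = 10,000 / ([(1 − (1+r)^−n)/r]) = CHF 223.57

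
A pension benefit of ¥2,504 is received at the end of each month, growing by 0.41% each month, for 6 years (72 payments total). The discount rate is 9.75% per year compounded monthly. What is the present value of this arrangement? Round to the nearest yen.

¥155,695

Periodic rate r = 0.0975/12 per month; n is counted in months.
Growing ordinary annuity: PV = PMT₁ × [1 − ((1+g)/(1+r))^n] / (r − g) = 2,504 × [1 − ((1+0.0041)/(1+r))^72] / (r − 0.0041) = ¥155,695.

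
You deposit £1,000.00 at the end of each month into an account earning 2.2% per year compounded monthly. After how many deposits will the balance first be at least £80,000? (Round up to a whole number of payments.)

75 payments

Periodic rate r = 0.022/12 per month; n is counted in months.
Ordinary annuity FV: 80,000 = 1,000 × [((1+r)^n − 1)/r].
(1+r)^n = 1 + 80,000 × r / 1,000, so n = ln(1 + 80,000·r/1,000) / ln(1+r) = 74.72.
Round up to a whole number of payments: n = 75.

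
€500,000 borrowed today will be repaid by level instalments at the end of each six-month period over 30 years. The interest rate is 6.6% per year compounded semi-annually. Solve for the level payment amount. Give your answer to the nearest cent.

€19,243.20

Level ordinary annuity; solve PV = PMT × [(1 − (1+r)^−n)/r] for PMT.
Periodic rate r = 0.066/2 per half-year; n is counted in half-years.
With n = 60: PMT = 500,000 / ([(1 − (1+r)^−n)/r]) = €19,243.20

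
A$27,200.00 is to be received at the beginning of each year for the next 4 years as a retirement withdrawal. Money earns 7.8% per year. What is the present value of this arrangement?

This is an annuity due: 4 payments of A$27,200.00 at the beginning of each year.
Periodic rate r = 0.078 per year.
PV = PMT × [(1 − (1+r)^−n)/r] × (1+r) = 27,200 × [1 − (1+r)^−4] / r × (1+r) = A$97,550.78

A$97,550.78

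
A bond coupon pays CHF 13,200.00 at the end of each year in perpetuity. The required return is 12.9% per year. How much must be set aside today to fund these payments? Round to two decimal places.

CHF 102,325.58

Periodic rate r = 0.129 per year.
Level perpetuity: PV = PMT / r = 13,200 / (0.129) = CHF 102,325.58.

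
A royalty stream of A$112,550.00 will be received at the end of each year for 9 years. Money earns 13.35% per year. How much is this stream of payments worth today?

A$570,129.07

This is an ordinary annuity: 9 payments of A$112,550.00 at the end of each year.
Periodic rate r = 0.1335 per year.
PV = PMT × [(1 − (1+r)^−n)/r] = 112,550 × [1 − (1+r)^−9] / r = A$570,129.07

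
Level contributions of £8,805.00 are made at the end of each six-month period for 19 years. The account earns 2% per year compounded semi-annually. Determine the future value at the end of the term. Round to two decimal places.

This is an ordinary annuity: 38 deposits of £8,805.00 at the end of each six-month period.
Periodic rate r = 0.02/2 per half-year; n is counted in half-years.
FV = PMT × [((1+r)^n − 1)/r] = 8,805 × [(1+r)^38 − 1] / r = £404,613.73

£404,613.73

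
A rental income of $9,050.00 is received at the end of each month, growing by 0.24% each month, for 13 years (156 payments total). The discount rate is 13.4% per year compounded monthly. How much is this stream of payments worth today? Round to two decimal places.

$766,937.69

Periodic rate r = 0.134/12 per month; n is counted in months.
Growing ordinary annuity: PV = PMT₁ × [1 − ((1+g)/(1+r))^n] / (r − g) = 9,050 × [1 − ((1+0.0024)/(1+r))^156] / (r − 0.0024) = $766,937.69.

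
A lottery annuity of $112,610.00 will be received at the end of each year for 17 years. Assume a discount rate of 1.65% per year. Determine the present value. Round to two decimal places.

$1,657,502.95

This is an ordinary annuity: 17 payments of $112,610.00 at the end of each year.
Periodic rate r = 0.0165 per year.
PV = PMT × [(1 − (1+r)^−n)/r] = 112,610 × [1 − (1+r)^−17] / r = $1,657,502.95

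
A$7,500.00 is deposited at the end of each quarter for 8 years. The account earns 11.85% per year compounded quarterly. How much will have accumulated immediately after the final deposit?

A$391,202.65

This is an ordinary annuity: 32 deposits of A$7,500.00 at the end of each quarter.
Periodic rate r = 0.1185/4 per quarter; n is counted in quarters.
FV = PMT × [((1+r)^n − 1)/r] = 7,500 × [(1+r)^32 − 1] / r = A$391,202.65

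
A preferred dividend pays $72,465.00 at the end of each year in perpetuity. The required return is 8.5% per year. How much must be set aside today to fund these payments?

Periodic rate r = 0.085 per year.
Level perpetuity: PV = PMT / r = 72,465 / (0.085) = $852,529.41.

$852,529.41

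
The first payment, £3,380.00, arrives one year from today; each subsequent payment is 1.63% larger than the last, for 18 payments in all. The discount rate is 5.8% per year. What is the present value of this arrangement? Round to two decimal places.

Periodic rate r = 0.058 per year.
Growing ordinary annuity: PV = PMT₁ × [1 − ((1+g)/(1+r))^n] / (r − g) = 3,380 × [1 − ((1+0.0163)/(1+r))^18] / (r − 0.0163) = £41,751.47.

£41,751.47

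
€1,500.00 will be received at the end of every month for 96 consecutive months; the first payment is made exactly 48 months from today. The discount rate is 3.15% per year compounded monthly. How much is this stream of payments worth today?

Ordinary annuity of 96 payments, first payment at period 48.
Periodic rate r = 0.0315/12 per month; n is counted in months.
The ordinary-annuity PV formula values the stream one period before the first payment (period 47); discount that back 47 periods:
PV₀ = 1,500 × [1 − (1+r)^−96] / r × (1+r)^−47 = €112,403.11

€112,403.11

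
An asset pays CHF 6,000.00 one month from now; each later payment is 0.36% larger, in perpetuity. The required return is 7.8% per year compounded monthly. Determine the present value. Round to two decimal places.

Periodic rate r = 0.078/12 per month.
Growing perpetuity (Gordon): PV = PMT₁ / (r − g) = 6,000 / (r − 0.0036) = CHF 2,068,965.52.

CHF 2,068,965.52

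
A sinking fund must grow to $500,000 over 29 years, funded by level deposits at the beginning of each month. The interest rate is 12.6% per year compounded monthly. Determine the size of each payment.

$140.80

Level annuity due; solve FV = PMT × [((1+r)^n − 1)/r] × (1+r) for PMT.
Periodic rate r = 0.126/12 per month; n is counted in months.
With n = 348: PMT = 500,000 / ([((1+r)^n − 1)/r] × (1+r)) = $140.80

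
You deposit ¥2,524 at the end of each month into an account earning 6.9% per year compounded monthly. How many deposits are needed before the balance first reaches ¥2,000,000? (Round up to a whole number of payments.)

300 payments

Periodic rate r = 0.069/12 per month; n is counted in months.
Ordinary annuity FV: 2,000,000 = 2,524 × [((1+r)^n − 1)/r].
(1+r)^n = 1 + 2,000,000 × r / 2,524, so n = ln(1 + 2,000,000·r/2,524) / ln(1+r) = 299.10.
Round up to a whole number of payments: n = 300.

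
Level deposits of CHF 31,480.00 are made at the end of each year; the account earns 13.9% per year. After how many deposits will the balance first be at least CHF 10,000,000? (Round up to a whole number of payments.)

Periodic rate r = 0.139 per year.
Ordinary annuity FV: 10,000,000 = 31,480 × [((1+r)^n − 1)/r].
(1+r)^n = 1 + 10,000,000 × r / 31,480, so n = ln(1 + 10,000,000·r/31,480) / ln(1+r) = 29.27.
Round up to a whole number of payments: n = 30.

30 payments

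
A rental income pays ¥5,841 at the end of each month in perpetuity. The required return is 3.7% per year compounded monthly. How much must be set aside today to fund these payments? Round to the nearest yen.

¥1,894,378

Periodic rate r = 0.037/12 per month.
Level perpetuity: PV = PMT / r = 5,841 / (0.037/12) = ¥1,894,378.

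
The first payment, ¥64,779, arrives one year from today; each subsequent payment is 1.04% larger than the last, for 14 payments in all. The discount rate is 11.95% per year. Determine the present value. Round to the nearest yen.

Periodic rate r = 0.1195 per year.
Growing ordinary annuity: PV = PMT₁ × [1 − ((1+g)/(1+r))^n] / (r − g) = 64,779 × [1 − ((1+0.0104)/(1+r))^14] / (r − 0.0104) = ¥452,446.

¥452,446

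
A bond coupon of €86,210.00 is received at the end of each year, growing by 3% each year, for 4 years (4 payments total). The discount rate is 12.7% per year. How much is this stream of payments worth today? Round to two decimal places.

€268,695.13

Periodic rate r = 0.127 per year.
Growing ordinary annuity: PV = PMT₁ × [1 − ((1+g)/(1+r))^n] / (r − g) = 86,210 × [1 − ((1+0.03)/(1+r))^4] / (r − 0.03) = €268,695.13.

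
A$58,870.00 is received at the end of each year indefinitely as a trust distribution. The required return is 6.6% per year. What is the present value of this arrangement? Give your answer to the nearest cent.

Periodic rate r = 0.066 per year.
Level perpetuity: PV = PMT / r = 58,870 / (0.066) = A$891,969.70.

A$891,969.70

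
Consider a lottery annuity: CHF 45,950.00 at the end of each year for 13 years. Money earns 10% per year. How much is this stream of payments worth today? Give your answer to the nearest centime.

CHF 326,399.22

This is an ordinary annuity: 13 payments of CHF 45,950.00 at the end of each year.
Periodic rate r = 0.1 per year.
PV = PMT × [(1 − (1+r)^−n)/r] = 45,950 × [1 − (1+r)^−13] / r = CHF 326,399.22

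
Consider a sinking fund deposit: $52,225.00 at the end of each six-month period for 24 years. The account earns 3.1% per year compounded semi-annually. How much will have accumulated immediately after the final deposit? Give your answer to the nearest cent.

$3,680,550.44

This is an ordinary annuity: 48 deposits of $52,225.00 at the end of each six-month period.
Periodic rate r = 0.031/2 per half-year; n is counted in half-years.
FV = PMT × [((1+r)^n − 1)/r] = 52,225 × [(1+r)^48 − 1] / r = $3,680,550.44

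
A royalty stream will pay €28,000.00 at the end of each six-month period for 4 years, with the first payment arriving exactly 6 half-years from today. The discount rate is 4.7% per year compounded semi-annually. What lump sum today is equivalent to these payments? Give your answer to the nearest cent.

Ordinary annuity of 8 payments, first payment at period 6.
Periodic rate r = 0.047/2 per half-year; n is counted in half-years.
The ordinary-annuity PV formula values the stream one period before the first payment (period 5); discount that back 5 periods:
PV₀ = 28,000 × [1 − (1+r)^−8] / r × (1+r)^−5 = €179,898.85

€179,898.85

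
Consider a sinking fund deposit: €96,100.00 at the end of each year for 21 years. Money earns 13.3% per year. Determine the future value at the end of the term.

This is an ordinary annuity: 21 deposits of €96,100.00 at the end of each year.
Periodic rate r = 0.133 per year.
FV = PMT × [((1+r)^n − 1)/r] = 96,100 × [(1+r)^21 − 1] / r = €9,224,620.79

€9,224,620.79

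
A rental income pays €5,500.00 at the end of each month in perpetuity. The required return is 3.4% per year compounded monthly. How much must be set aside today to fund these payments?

€1,941,176.47

Periodic rate r = 0.034/12 per month.
Level perpetuity: PV = PMT / r = 5,500 / (0.034/12) = €1,941,176.47.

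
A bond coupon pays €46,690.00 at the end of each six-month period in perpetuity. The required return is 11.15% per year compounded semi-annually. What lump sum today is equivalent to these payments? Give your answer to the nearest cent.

Periodic rate r = 0.1115/2 per half-year.
Level perpetuity: PV = PMT / r = 46,690 / (0.1115/2) = €837,488.79.

€837,488.79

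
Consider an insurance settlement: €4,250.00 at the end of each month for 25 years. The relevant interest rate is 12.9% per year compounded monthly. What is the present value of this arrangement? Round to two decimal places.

This is an ordinary annuity: 300 payments of €4,250.00 at the end of each month.
Periodic rate r = 0.129/12 per month; n is counted in months.
PV = PMT × [(1 − (1+r)^−n)/r] = 4,250 × [1 − (1+r)^−300] / r = €379,358.58

€379,358.58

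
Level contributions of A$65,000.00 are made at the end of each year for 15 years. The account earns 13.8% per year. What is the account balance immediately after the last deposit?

This is an ordinary annuity: 15 deposits of A$65,000.00 at the end of each year.
Periodic rate r = 0.138 per year.
FV = PMT × [((1+r)^n − 1)/r] = 65,000 × [(1+r)^15 − 1] / r = A$2,803,660.48

A$2,803,660.48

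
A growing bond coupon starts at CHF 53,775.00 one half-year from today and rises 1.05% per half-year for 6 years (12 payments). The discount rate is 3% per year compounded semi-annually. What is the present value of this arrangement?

Periodic rate r = 0.03/2 per half-year; n is counted in half-years.
Growing ordinary annuity: PV = PMT₁ × [1 − ((1+g)/(1+r))^n] / (r − g) = 53,775 × [1 − ((1+0.0105)/(1+r))^12] / (r − 0.0105) = CHF 620,487.77.

CHF 620,487.77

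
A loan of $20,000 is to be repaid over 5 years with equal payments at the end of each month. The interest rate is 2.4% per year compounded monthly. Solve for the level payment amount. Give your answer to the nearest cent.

$354.07

Level ordinary annuity; solve PV = PMT × [(1 − (1+r)^−n)/r] for PMT.
Periodic rate r = 0.024/12 per month; n is counted in months.
With n = 60: PMT = 20,000 / ([(1 − (1+r)^−n)/r]) = $354.07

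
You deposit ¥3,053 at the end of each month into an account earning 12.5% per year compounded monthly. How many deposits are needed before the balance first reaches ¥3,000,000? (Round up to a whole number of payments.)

Periodic rate r = 0.125/12 per month; n is counted in months.
Ordinary annuity FV: 3,000,000 = 3,053 × [((1+r)^n − 1)/r].
(1+r)^n = 1 + 3,000,000 × r / 3,053, so n = ln(1 + 3,000,000·r/3,053) / ln(1+r) = 233.44.
Round up to a whole number of payments: n = 234.

234 payments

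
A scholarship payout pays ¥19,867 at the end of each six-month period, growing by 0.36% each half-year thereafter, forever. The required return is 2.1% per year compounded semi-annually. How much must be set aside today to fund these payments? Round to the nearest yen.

¥2,879,275

Periodic rate r = 0.021/2 per half-year.
Growing perpetuity (Gordon): PV = PMT₁ / (r − g) = 19,867 / (r − 0.0036) = ¥2,879,275.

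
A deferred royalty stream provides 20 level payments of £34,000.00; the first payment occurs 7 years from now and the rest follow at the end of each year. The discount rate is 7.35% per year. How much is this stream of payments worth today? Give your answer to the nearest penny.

£229,088.15

Ordinary annuity of 20 payments, first payment at period 7.
Periodic rate r = 0.0735 per year.
The ordinary-annuity PV formula values the stream one period before the first payment (period 6); discount that back 6 periods:
PV₀ = 34,000 × [1 − (1+r)^−20] / r × (1+r)^−6 = £229,088.15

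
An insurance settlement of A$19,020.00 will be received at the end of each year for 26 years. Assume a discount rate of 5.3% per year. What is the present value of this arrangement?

A$265,155.54

This is an ordinary annuity: 26 payments of A$19,020.00 at the end of each year.
Periodic rate r = 0.053 per year.
PV = PMT × [(1 − (1+r)^−n)/r] = 19,020 × [1 − (1+r)^−26] / r = A$265,155.54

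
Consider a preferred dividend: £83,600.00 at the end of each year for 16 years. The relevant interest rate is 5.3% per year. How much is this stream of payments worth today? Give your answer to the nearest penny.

This is an ordinary annuity: 16 payments of £83,600.00 at the end of each year.
Periodic rate r = 0.053 per year.
PV = PMT × [(1 − (1+r)^−n)/r] = 83,600 × [1 − (1+r)^−16] / r = £886,997.14

£886,997.14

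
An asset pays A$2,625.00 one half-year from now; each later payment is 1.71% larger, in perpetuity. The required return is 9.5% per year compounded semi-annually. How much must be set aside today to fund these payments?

Periodic rate r = 0.095/2 per half-year.
Growing perpetuity (Gordon): PV = PMT₁ / (r − g) = 2,625 / (r − 0.0171) = A$86,348.68.

A$86,348.68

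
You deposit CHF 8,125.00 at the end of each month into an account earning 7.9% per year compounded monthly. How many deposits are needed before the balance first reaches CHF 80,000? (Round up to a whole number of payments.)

10 payments

Periodic rate r = 0.079/12 per month; n is counted in months.
Ordinary annuity FV: 80,000 = 8,125 × [((1+r)^n − 1)/r].
(1+r)^n = 1 + 80,000 × r / 8,125, so n = ln(1 + 80,000·r/8,125) / ln(1+r) = 9.57.
Round up to a whole number of payments: n = 10.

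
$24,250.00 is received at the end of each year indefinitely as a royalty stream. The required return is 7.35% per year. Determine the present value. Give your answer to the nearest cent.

Periodic rate r = 0.0735 per year.
Level perpetuity: PV = PMT / r = 24,250 / (0.0735) = $329,931.97.

$329,931.97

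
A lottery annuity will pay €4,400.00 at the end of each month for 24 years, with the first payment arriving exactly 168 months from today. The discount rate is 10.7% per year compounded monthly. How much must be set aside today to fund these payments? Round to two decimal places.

€103,359.57

Ordinary annuity of 288 payments, first payment at period 168.
Periodic rate r = 0.107/12 per month; n is counted in months.
The ordinary-annuity PV formula values the stream one period before the first payment (period 167); discount that back 167 periods:
PV₀ = 4,400 × [1 − (1+r)^−288] / r × (1+r)^−167 = €103,359.57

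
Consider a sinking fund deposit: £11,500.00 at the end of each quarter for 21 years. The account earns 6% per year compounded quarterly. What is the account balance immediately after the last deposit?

This is an ordinary annuity: 84 deposits of £11,500.00 at the end of each quarter.
Periodic rate r = 0.06/4 per quarter; n is counted in quarters.
FV = PMT × [((1+r)^n − 1)/r] = 11,500 × [(1+r)^84 − 1] / r = £1,910,985.31

£1,910,985.31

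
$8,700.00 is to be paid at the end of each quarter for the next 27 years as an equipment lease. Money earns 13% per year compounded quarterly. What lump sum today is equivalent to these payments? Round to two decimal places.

This is an ordinary annuity: 108 payments of $8,700.00 at the end of each quarter.
Periodic rate r = 0.13/4 per quarter; n is counted in quarters.
PV = PMT × [(1 − (1+r)^−n)/r] = 8,700 × [1 − (1+r)^−108] / r = $259,229.60

$259,229.60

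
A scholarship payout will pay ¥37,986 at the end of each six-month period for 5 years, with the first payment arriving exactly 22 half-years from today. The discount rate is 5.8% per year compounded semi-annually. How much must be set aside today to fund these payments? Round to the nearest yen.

Ordinary annuity of 10 payments, first payment at period 22.
Periodic rate r = 0.058/2 per half-year; n is counted in half-years.
The ordinary-annuity PV formula values the stream one period before the first payment (period 21); discount that back 21 periods:
PV₀ = 37,986 × [1 − (1+r)^−10] / r × (1+r)^−21 = ¥178,681

¥178,681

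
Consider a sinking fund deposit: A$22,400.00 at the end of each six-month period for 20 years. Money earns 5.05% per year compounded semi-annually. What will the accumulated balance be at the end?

This is an ordinary annuity: 40 deposits of A$22,400.00 at the end of each six-month period.
Periodic rate r = 0.0505/2 per half-year; n is counted in half-years.
FV = PMT × [((1+r)^n − 1)/r] = 22,400 × [(1+r)^40 − 1] / r = A$1,518,218.38

A$1,518,218.38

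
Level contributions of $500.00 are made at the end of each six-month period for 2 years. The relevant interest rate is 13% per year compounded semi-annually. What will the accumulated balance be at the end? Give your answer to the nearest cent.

$2,203.59

This is an ordinary annuity: 4 deposits of $500.00 at the end of each six-month period.
Periodic rate r = 0.13/2 per half-year; n is counted in half-years.
FV = PMT × [((1+r)^n − 1)/r] = 500 × [(1+r)^4 − 1] / r = $2,203.59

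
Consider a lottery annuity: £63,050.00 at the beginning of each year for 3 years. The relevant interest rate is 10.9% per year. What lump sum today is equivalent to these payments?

£171,168.14

This is an annuity due: 3 payments of £63,050.00 at the beginning of each year.
Periodic rate r = 0.109 per year.
PV = PMT × [(1 − (1+r)^−n)/r] × (1+r) = 63,050 × [1 − (1+r)^−3] / r × (1+r) = £171,168.14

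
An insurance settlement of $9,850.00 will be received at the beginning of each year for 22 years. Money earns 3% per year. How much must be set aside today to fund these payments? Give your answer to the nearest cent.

This is an annuity due: 22 payments of $9,850.00 at the beginning of each year.
Periodic rate r = 0.03 per year.
PV = PMT × [(1 − (1+r)^−n)/r] × (1+r) = 9,850 × [1 − (1+r)^−22] / r × (1+r) = $161,687.99

$161,687.99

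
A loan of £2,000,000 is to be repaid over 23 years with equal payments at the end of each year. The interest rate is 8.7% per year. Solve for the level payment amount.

£203,937.67

Level ordinary annuity; solve PV = PMT × [(1 − (1+r)^−n)/r] for PMT.
Periodic rate r = 0.087 per year.
With n = 23: PMT = 2,000,000 / ([(1 − (1+r)^−n)/r]) = £203,937.67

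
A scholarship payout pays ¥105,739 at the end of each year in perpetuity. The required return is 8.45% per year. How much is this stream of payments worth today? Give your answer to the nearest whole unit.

¥1,251,349

Periodic rate r = 0.0845 per year.
Level perpetuity: PV = PMT / r = 105,739 / (0.0845) = ¥1,251,349.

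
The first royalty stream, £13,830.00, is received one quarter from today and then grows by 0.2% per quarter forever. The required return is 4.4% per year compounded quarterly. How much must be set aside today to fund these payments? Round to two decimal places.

£1,536,666.67

Periodic rate r = 0.044/4 per quarter.
Growing perpetuity (Gordon): PV = PMT₁ / (r − g) = 13,830 / (r − 0.002) = £1,536,666.67.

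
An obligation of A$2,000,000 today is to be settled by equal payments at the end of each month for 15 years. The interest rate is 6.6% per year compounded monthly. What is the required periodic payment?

A$17,532.28

Level ordinary annuity; solve PV = PMT × [(1 − (1+r)^−n)/r] for PMT.
Periodic rate r = 0.066/12 per month; n is counted in months.
With n = 180: PMT = 2,000,000 / ([(1 − (1+r)^−n)/r]) = A$17,532.28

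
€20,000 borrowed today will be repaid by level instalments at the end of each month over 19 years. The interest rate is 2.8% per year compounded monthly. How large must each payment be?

Level ordinary annuity; solve PV = PMT × [(1 − (1+r)^−n)/r] for PMT.
Periodic rate r = 0.028/12 per month; n is counted in months.
With n = 228: PMT = 20,000 / ([(1 − (1+r)^−n)/r]) = €113.21

€113.21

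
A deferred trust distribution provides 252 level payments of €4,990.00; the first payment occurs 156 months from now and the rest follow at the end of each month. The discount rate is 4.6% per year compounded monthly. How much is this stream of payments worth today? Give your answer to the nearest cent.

Ordinary annuity of 252 payments, first payment at period 156.
Periodic rate r = 0.046/12 per month; n is counted in months.
The ordinary-annuity PV formula values the stream one period before the first payment (period 155); discount that back 155 periods:
PV₀ = 4,990 × [1 − (1+r)^−252] / r × (1+r)^−155 = €445,092.14

€445,092.14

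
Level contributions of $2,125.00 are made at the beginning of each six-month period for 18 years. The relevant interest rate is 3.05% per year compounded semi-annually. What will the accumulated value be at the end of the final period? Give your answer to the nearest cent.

This is an annuity due: 36 deposits of $2,125.00 at the beginning of each six-month period.
Periodic rate r = 0.0305/2 per half-year; n is counted in half-years.
FV = PMT × [((1+r)^n − 1)/r] × (1+r) = 2,125 × [(1+r)^36 − 1] / r × (1+r) = $102,474.67

$102,474.67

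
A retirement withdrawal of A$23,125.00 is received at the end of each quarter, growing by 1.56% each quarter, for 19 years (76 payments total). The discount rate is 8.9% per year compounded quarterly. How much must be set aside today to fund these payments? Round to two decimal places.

Periodic rate r = 0.089/4 per quarter; n is counted in quarters.
Growing ordinary annuity: PV = PMT₁ × [1 − ((1+g)/(1+r))^n] / (r − g) = 23,125 × [1 − ((1+0.0156)/(1+r))^76] / (r − 0.0156) = A$1,359,845.00.

A$1,359,845.00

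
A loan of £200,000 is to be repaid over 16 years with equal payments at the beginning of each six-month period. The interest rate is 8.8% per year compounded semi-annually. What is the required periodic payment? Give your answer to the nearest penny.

Level annuity due; solve PV = PMT × [(1 − (1+r)^−n)/r] × (1+r) for PMT.
Periodic rate r = 0.088/2 per half-year; n is counted in half-years.
With n = 32: PMT = 200,000 / ([(1 − (1+r)^−n)/r] × (1+r)) = £11,270.48

£11,270.48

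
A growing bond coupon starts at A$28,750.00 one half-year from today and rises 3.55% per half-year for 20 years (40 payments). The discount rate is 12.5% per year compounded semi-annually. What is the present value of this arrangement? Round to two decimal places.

A$684,519.77

Periodic rate r = 0.125/2 per half-year; n is counted in half-years.
Growing ordinary annuity: PV = PMT₁ × [1 − ((1+g)/(1+r))^n] / (r − g) = 28,750 × [1 − ((1+0.0355)/(1+r))^40] / (r − 0.0355) = A$684,519.77.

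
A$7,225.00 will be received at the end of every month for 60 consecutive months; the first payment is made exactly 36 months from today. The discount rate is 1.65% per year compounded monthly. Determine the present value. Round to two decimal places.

Ordinary annuity of 60 payments, first payment at period 36.
Periodic rate r = 0.0165/12 per month; n is counted in months.
The ordinary-annuity PV formula values the stream one period before the first payment (period 35); discount that back 35 periods:
PV₀ = 7,225 × [1 − (1+r)^−60] / r × (1+r)^−35 = A$396,301.10

A$396,301.10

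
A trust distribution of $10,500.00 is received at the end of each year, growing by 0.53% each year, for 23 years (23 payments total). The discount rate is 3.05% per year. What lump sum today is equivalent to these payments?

Periodic rate r = 0.0305 per year.
Growing ordinary annuity: PV = PMT₁ × [1 − ((1+g)/(1+r))^n] / (r − g) = 10,500 × [1 − ((1+0.0053)/(1+r))^23] / (r − 0.0053) = $180,898.29.

$180,898.29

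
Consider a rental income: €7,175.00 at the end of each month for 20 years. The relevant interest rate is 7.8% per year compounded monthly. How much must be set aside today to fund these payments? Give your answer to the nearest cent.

€870,714.34

This is an ordinary annuity: 240 payments of €7,175.00 at the end of each month.
Periodic rate r = 0.078/12 per month; n is counted in months.
PV = PMT × [(1 − (1+r)^−n)/r] = 7,175 × [1 − (1+r)^−240] / r = €870,714.34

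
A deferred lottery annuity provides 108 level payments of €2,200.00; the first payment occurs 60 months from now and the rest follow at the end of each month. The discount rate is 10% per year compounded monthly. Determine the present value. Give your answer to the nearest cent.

€95,767.29

Ordinary annuity of 108 payments, first payment at period 60.
Periodic rate r = 0.1/12 per month; n is counted in months.
The ordinary-annuity PV formula values the stream one period before the first payment (period 59); discount that back 59 periods:
PV₀ = 2,200 × [1 − (1+r)^−108] / r × (1+r)^−59 = €95,767.29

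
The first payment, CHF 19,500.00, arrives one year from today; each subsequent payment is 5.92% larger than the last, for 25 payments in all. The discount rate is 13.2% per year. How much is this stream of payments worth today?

Periodic rate r = 0.132 per year.
Growing ordinary annuity: PV = PMT₁ × [1 − ((1+g)/(1+r))^n] / (r − g) = 19,500 × [1 − ((1+0.0592)/(1+r))^25] / (r − 0.0592) = CHF 217,018.74.

CHF 217,018.74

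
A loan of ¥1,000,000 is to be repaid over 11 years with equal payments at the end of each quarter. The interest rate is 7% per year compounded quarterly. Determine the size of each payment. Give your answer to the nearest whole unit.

¥32,778

Level ordinary annuity; solve PV = PMT × [(1 − (1+r)^−n)/r] for PMT.
Periodic rate r = 0.07/4 per quarter; n is counted in quarters.
With n = 44: PMT = 1,000,000 / ([(1 − (1+r)^−n)/r]) = ¥32,778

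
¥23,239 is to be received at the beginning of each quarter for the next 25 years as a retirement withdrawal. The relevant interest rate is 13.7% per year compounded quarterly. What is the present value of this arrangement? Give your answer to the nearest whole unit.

¥677,560

This is an annuity due: 100 payments of ¥23,239 at the beginning of each quarter.
Periodic rate r = 0.137/4 per quarter; n is counted in quarters.
PV = PMT × [(1 − (1+r)^−n)/r] × (1+r) = 23,239 × [1 − (1+r)^−100] / r × (1+r) = ¥677,560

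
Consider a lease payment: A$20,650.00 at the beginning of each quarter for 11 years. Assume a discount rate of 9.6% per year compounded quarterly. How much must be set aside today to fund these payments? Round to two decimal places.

This is an annuity due: 44 payments of A$20,650.00 at the beginning of each quarter.
Periodic rate r = 0.096/4 per quarter; n is counted in quarters.
PV = PMT × [(1 − (1+r)^−n)/r] × (1+r) = 20,650 × [1 − (1+r)^−44] / r × (1+r) = A$570,746.01

A$570,746.01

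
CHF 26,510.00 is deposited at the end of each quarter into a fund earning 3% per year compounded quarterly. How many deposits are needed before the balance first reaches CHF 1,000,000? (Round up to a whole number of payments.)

34 payments

Periodic rate r = 0.03/4 per quarter; n is counted in quarters.
Ordinary annuity FV: 1,000,000 = 26,510 × [((1+r)^n − 1)/r].
(1+r)^n = 1 + 1,000,000 × r / 26,510, so n = ln(1 + 1,000,000·r/26,510) / ln(1+r) = 33.34.
Round up to a whole number of payments: n = 34.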